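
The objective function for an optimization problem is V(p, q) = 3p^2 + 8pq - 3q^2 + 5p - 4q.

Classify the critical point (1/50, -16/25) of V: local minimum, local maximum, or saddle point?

The Hessian of V is constant: H = [[6, 8], [8, -6]].
det(H) = 6·(-6) − 8² = -100.
Since det(H) < 0, H is indefinite and the critical point is a saddle point.

saddle point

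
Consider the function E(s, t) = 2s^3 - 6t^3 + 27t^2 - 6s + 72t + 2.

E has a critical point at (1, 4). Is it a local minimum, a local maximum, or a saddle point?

The mixed partial ∂²E/∂s∂t is 0, so the Hessian at any point is diag(E_ss, E_tt) = diag(12s, 18(-2t + 3)).
At (1, 4): H = diag(12, -90).
The eigenvalues have opposite signs, so H is indefinite: a saddle point.

saddle point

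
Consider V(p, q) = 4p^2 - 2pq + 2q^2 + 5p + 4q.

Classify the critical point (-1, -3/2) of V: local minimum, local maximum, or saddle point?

The Hessian of V is constant: H = [[8, -2], [-2, 4]].
det(H) = 8·4 − (-2)² = 28.
det(H) > 0 and tr(H) = 12 > 0, so H is positive definite and the point is a local minimum.

local minimum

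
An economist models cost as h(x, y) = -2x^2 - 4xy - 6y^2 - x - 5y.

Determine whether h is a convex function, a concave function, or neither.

concave

h is quadratic, so its Hessian is the constant matrix H = [[-4, -4], [-4, -12]].
det(H) = 32, tr(H) = -16.
det(H) > 0 and tr(H) < 0, so H is negative definite everywhere: concave.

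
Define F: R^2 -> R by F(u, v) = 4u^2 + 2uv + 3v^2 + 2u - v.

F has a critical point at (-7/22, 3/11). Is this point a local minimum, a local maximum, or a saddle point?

local minimum

The Hessian of F is constant: H = [[8, 2], [2, 6]].
det(H) = 8·6 − 2² = 44.
det(H) > 0 and tr(H) = 14 > 0, so H is positive definite and the point is a local minimum.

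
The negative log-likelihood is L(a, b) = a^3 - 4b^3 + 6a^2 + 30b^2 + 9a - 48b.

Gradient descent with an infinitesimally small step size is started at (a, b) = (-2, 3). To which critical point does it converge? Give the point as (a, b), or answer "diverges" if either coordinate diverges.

L is separable, so gradient descent decouples: a follows -∂L/∂a, b follows -∂L/∂b.
∂L/∂a = 3(a + 1)(a + 3); at a=-2 this is -3, so a increases.
∂L/∂b = -12(b - 4)(b - 1); at b=3 this is 24, so b decreases.
a converges to its nearest critical value -1 (a local min of the a-part); b converges to 1. The iterate converges to (-1, 1).

(-1, 1)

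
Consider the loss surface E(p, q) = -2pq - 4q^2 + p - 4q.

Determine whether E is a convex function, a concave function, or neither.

neither

E is quadratic, so its Hessian is the constant matrix H = [[0, -2], [-2, -8]].
det(H) = -4, tr(H) = -8.
det(H) < 0, so H is indefinite: neither convex nor concave.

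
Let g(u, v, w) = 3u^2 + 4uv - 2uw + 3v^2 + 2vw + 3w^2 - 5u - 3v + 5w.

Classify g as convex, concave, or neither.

convex

g is quadratic, so its Hessian is the constant matrix H = [[6, 4, -2], [4, 6, 2], [-2, 2, 6]].
Leading principal minors: 6, 20, 40.
All positive ⇒ H ≻ 0 ⇒ convex.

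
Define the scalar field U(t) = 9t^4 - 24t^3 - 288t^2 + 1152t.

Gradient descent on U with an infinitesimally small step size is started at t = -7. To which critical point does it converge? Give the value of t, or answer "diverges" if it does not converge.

-4

U'(t) = 36(t - 4)(t - 2)(t + 4), so U'(-7) = -10692.
Gradient descent moves in the -U' direction, i.e. t is increasing.
The nearest critical point in that direction is t = -4, where U'' = 1728 > 0 (a local minimum). The iterate converges there.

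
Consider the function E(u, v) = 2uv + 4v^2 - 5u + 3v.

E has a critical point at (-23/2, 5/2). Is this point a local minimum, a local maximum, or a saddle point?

The Hessian of E is constant: H = [[0, 2], [2, 8]].
det(H) = 0·8 − 2² = -4.
Since det(H) < 0, H is indefinite and the critical point is a saddle point.

saddle point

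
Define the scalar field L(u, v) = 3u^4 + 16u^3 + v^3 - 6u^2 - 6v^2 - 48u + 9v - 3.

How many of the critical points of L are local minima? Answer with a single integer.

L separates as a function of u plus a function of v, so ∇L=0 decouples.
∂L/∂u = 12(u - 1)(u + 1)(u + 4) = 0 at u ∈ {-4, -1, 1}; ∂L/∂v = 3(v - 3)(v - 1) = 0 at v ∈ {1, 3}.
The Hessian is diagonal: diag(L_uu, L_vv). Second derivatives: L_uu(-4)=180, L_uu(-1)=-72, L_uu(1)=120; L_vv(1)=-6, L_vv(3)=6.
Local minima occur where both diagonal entries positive: (-4, 3), (1, 3). Count: 2.

2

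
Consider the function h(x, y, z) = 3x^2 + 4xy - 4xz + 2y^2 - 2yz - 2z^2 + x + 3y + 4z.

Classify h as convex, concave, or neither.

h is quadratic, so its Hessian is the constant matrix H = [[6, 4, -4], [4, 4, -2], [-4, -2, -4]].
Leading principal minors: 6, 8, -56.
Neither pattern holds ⇒ H is indefinite ⇒ neither convex nor concave.

neither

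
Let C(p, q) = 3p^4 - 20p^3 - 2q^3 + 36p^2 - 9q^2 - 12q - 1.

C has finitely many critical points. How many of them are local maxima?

1

C separates as a function of p plus a function of q, so ∇C=0 decouples.
∂C/∂p = 12p(p - 3)(p - 2) = 0 at p ∈ {0, 2, 3}; ∂C/∂q = -6(q + 1)(q + 2) = 0 at q ∈ {-2, -1}.
The Hessian is diagonal: diag(C_pp, C_qq). Second derivatives: C_pp(0)=72, C_pp(2)=-24, C_pp(3)=36; C_qq(-2)=6, C_qq(-1)=-6.
Local maxima occur where both diagonal entries negative: (2, -1). Count: 1.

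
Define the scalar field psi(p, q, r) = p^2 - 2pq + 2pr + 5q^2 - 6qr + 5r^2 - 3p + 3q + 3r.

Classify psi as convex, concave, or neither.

psi is quadratic, so its Hessian is the constant matrix H = [[2, -2, 2], [-2, 10, -6], [2, -6, 10]].
Leading principal minors: 2, 16, 96.
All positive ⇒ H ≻ 0 ⇒ convex.

convex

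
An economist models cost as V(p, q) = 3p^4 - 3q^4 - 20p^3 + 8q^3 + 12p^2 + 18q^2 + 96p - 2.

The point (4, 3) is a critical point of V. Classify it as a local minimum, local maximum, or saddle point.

saddle point

The mixed partial ∂²V/∂p∂q is 0, so the Hessian at any point is diag(V_pp, V_qq) = diag(12(3p^2 - 10p + 2), 12(-3q^2 + 4q + 3)).
At (4, 3): H = diag(120, -144).
The eigenvalues have opposite signs, so H is indefinite: a saddle point.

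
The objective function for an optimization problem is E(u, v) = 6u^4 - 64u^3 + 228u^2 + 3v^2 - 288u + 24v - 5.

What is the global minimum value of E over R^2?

E(u,v) separates as P(u) + Q(v) − 5, so its minimum is min P + min Q − 5.
P'(u) = 24(u - 4)(u - 3)(u - 1) vanishes at u ∈ {1, 3, 4}; Q'(v) = 6v + 24 vanishes at v ∈ {-4}.
Local minima of P (where P''>0): P(1)=-118, P(4)=-64. Local minima of Q: Q(-4)=-48.
So the global minimum of E is P(1) + Q(-4) − 5 = -118 − 48 − 5 = -171, attained at (1, -4).

-171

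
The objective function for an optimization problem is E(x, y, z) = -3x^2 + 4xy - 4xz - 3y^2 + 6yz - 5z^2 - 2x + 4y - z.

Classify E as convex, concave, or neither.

concave

E is quadratic, so its Hessian is the constant matrix H = [[-6, 4, -4], [4, -6, 6], [-4, 6, -10]].
Leading principal minors: -6, 20, -80.
Signs alternate −, +, − ⇒ H ≺ 0 ⇒ concave.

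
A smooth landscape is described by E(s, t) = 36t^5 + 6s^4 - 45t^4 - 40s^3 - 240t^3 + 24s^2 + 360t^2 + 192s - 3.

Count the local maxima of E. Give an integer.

2

E separates as a function of s plus a function of t, so ∇E=0 decouples.
∂E/∂s = 24(s - 4)(s - 2)(s + 1) = 0 at s ∈ {-1, 2, 4}; ∂E/∂t = 180t(t - 2)(t - 1)(t + 2) = 0 at t ∈ {-2, 0, 1, 2}.
The Hessian is diagonal: diag(E_ss, E_tt). Second derivatives: E_ss(-1)=360, E_ss(2)=-144, E_ss(4)=240; E_tt(-2)=-4320, E_tt(0)=720, E_tt(1)=-540, E_tt(2)=1440.
Local maxima occur where both diagonal entries negative: (2, -2), (2, 1). Count: 2.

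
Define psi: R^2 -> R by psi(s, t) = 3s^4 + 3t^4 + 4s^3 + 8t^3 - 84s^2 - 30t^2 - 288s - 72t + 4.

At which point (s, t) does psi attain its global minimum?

(4, 2)

psi(s,t) separates as P(s) + Q(t) + 4, so its minimum is min P + min Q + 4.
P'(s) = 12(s - 4)(s + 2)(s + 3) vanishes at s ∈ {-3, -2, 4}; Q'(t) = 12(t - 2)(t + 1)(t + 3) vanishes at t ∈ {-3, -1, 2}.
Local minima of P (where P''>0): P(-3)=243, P(4)=-1472. Local minima of Q: Q(-3)=-27, Q(2)=-152.
So the global minimum of psi is P(4) + Q(2) + 4 = -1472 − 152 + 4 = -1620, attained at (4, 2).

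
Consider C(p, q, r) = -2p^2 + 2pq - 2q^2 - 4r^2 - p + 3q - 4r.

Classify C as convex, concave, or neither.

C is quadratic, so its Hessian is the constant matrix H = [[-4, 2, 0], [2, -4, 0], [0, 0, -8]].
Leading principal minors: -4, 12, -96.
Signs alternate −, +, − ⇒ H ≺ 0 ⇒ concave.

concave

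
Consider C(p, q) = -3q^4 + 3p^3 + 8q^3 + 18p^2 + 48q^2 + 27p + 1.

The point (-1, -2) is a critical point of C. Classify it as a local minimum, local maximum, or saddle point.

saddle point

The mixed partial ∂²C/∂p∂q is 0, so the Hessian at any point is diag(C_pp, C_qq) = diag(18(p + 2), 12(-3q^2 + 4q + 8)).
At (-1, -2): H = diag(18, -144).
The eigenvalues have opposite signs, so H is indefinite: a saddle point.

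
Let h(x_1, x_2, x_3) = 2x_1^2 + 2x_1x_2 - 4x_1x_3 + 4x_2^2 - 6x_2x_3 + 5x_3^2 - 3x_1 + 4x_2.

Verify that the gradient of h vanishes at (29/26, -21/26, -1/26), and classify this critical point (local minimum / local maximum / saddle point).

local minimum

∇h = (4x_1 + 2x_2 - 4x_3 - 3, 2x_1 + 8x_2 - 6x_3 + 4, -4x_1 - 6x_2 + 10x_3); substituting (29/26, -21/26, -1/26) gives ∇h = (0, 0, 0), so (29/26, -21/26, -1/26) is indeed a critical point.
The Hessian is constant: H = [[4, 2, -4], [2, 8, -6], [-4, -6, 10]].
Leading principal minors: Δ₁ = 4, Δ₂ = 28, Δ₃ = 104.
All leading minors are positive, so H is positive definite: a local minimum.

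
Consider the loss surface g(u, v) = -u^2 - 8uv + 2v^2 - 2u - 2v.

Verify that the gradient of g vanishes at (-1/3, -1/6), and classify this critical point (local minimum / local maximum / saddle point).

saddle point

∇g = (-2u - 8v - 2, -8u + 4v - 2); substituting (-1/3, -1/6) gives ∇g = (0, 0), so (-1/3, -1/6) is indeed a critical point.
The Hessian of g is constant: H = [[-2, -8], [-8, 4]].
det(H) = (-2)·4 − (-8)² = -72.
Since det(H) < 0, H is indefinite and the critical point is a saddle point.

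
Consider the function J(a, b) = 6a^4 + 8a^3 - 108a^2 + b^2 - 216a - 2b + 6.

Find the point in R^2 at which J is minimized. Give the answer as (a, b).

J(a,b) separates as P(a) + Q(b) + 6, so its minimum is min P + min Q + 6.
P'(a) = 24(a - 3)(a + 1)(a + 3) vanishes at a ∈ {-3, -1, 3}; Q'(b) = 2b - 2 vanishes at b ∈ {1}.
Local minima of P (where P''>0): P(-3)=-54, P(3)=-918. Local minima of Q: Q(1)=-1.
So the global minimum of J is P(3) + Q(1) + 6 = -918 − 1 + 6 = -913, attained at (3, 1).

(3, 1)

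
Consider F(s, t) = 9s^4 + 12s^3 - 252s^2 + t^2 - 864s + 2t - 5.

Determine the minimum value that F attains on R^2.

F(s,t) separates as P(s) + Q(t) − 5, so its minimum is min P + min Q − 5.
P'(s) = 36(s - 4)(s + 2)(s + 3) vanishes at s ∈ {-3, -2, 4}; Q'(t) = 2(t + 1) vanishes at t ∈ {-1}.
Local minima of P (where P''>0): P(-3)=729, P(4)=-4416. Local minima of Q: Q(-1)=-1.
So the global minimum of F is P(4) + Q(-1) − 5 = -4416 − 1 − 5 = -4422, attained at (4, -1).

-4422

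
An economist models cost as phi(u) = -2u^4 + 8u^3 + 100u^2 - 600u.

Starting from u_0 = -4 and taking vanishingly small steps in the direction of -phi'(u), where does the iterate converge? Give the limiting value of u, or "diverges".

phi'(u) = -8(u - 5)(u - 3)(u + 5), so phi'(-4) = -504.
Gradient descent moves in the -phi' direction, i.e. u is increasing.
The nearest critical point in that direction is u = 3, where phi'' = 128 > 0 (a local minimum). The iterate converges there.

3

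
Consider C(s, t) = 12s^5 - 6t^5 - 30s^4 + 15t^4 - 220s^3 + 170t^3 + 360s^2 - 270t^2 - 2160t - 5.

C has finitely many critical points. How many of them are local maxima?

C separates as a function of s plus a function of t, so ∇C=0 decouples.
∂C/∂s = 60s(s - 4)(s - 1)(s + 3) = 0 at s ∈ {-3, 0, 1, 4}; ∂C/∂t = -30(t - 4)(t - 3)(t + 2)(t + 3) = 0 at t ∈ {-3, -2, 3, 4}.
The Hessian is diagonal: diag(C_ss, C_tt). Second derivatives: C_ss(-3)=-5040, C_ss(0)=720, C_ss(1)=-720, C_ss(4)=5040; C_tt(-3)=1260, C_tt(-2)=-900, C_tt(3)=900, C_tt(4)=-1260.
Local maxima occur where both diagonal entries negative: (-3, -2), (-3, 4), (1, -2), (1, 4). Count: 4.

4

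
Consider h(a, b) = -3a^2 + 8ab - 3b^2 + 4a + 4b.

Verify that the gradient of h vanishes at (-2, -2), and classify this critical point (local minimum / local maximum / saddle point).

saddle point

∇h = (-6a + 8b + 4, 8a - 6b + 4); substituting (-2, -2) gives ∇h = (0, 0), so (-2, -2) is indeed a critical point.
The Hessian of h is constant: H = [[-6, 8], [8, -6]].
det(H) = (-6)·(-6) − 8² = -28.
Since det(H) < 0, H is indefinite and the critical point is a saddle point.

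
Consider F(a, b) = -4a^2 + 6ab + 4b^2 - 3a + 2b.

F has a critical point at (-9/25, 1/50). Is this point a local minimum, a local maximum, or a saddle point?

saddle point

The Hessian of F is constant: H = [[-8, 6], [6, 8]].
det(H) = (-8)·8 − 6² = -100.
Since det(H) < 0, H is indefinite and the critical point is a saddle point.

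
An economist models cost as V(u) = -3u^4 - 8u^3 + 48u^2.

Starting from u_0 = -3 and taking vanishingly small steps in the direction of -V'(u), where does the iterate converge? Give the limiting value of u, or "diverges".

0

V'(u) = -12u(u - 2)(u + 4), so V'(-3) = -180.
Gradient descent moves in the -V' direction, i.e. u is increasing.
The nearest critical point in that direction is u = 0, where V'' = 96 > 0 (a local minimum). The iterate converges there.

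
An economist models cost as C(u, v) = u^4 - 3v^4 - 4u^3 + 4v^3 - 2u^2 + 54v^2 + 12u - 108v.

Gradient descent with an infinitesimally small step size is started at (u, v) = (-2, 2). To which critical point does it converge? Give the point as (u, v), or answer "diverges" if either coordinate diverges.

(-1, 1)

C is separable, so gradient descent decouples: u follows -∂C/∂u, v follows -∂C/∂v.
∂C/∂u = 4(u - 3)(u - 1)(u + 1); at u=-2 this is -60, so u increases.
∂C/∂v = -12(v - 3)(v - 1)(v + 3); at v=2 this is 60, so v decreases.
u converges to its nearest critical value -1 (a local min of the u-part); v converges to 1. The iterate converges to (-1, 1).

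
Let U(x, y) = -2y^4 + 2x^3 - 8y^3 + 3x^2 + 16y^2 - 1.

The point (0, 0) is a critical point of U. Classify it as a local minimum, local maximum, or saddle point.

local minimum

The mixed partial ∂²U/∂x∂y is 0, so the Hessian at any point is diag(U_xx, U_yy) = diag(6(2x + 1), 8(-3y^2 - 6y + 4)).
At (0, 0): H = diag(6, 32).
Both eigenvalues are positive, so H is positive definite: a local minimum.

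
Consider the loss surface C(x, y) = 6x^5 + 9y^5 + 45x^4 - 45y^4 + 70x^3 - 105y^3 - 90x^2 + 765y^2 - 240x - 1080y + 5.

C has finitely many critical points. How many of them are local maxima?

C separates as a function of x plus a function of y, so ∇C=0 decouples.
∂C/∂x = 30(x - 1)(x + 1)(x + 2)(x + 4) = 0 at x ∈ {-4, -2, -1, 1}; ∂C/∂y = 45(y - 4)(y - 2)(y - 1)(y + 3) = 0 at y ∈ {-3, 1, 2, 4}.
The Hessian is diagonal: diag(C_xx, C_yy). Second derivatives: C_xx(-4)=-900, C_xx(-2)=180, C_xx(-1)=-180, C_xx(1)=900; C_yy(-3)=-6300, C_yy(1)=540, C_yy(2)=-450, C_yy(4)=1890.
Local maxima occur where both diagonal entries negative: (-4, -3), (-4, 2), (-1, -3), (-1, 2). Count: 4.

4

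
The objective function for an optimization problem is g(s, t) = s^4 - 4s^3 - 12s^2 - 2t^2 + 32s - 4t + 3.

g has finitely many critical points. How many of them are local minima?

0

g separates as a function of s plus a function of t, so ∇g=0 decouples.
∂g/∂s = 4(s - 4)(s - 1)(s + 2) = 0 at s ∈ {-2, 1, 4}; ∂g/∂t = -4(t + 1) = 0 at t ∈ {-1}.
The Hessian is diagonal: diag(g_ss, g_tt). Second derivatives: g_ss(-2)=72, g_ss(1)=-36, g_ss(4)=72; g_tt(-1)=-4.
Local minima occur where both diagonal entries positive: none. Count: 0.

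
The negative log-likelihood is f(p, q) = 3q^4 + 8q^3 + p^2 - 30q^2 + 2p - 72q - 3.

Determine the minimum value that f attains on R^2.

-156

f(p,q) separates as A(p) + B(q) − 3, so its minimum is min A + min B − 3.
A'(p) = 2p + 2 vanishes at p ∈ {-1}; B'(q) = 12(q - 2)(q + 1)(q + 3) vanishes at q ∈ {-3, -1, 2}.
Local minima of A (where A''>0): A(-1)=-1. Local minima of B: B(-3)=-27, B(2)=-152.
So the global minimum of f is A(-1) + B(2) − 3 = -1 − 152 − 3 = -156, attained at (-1, 2).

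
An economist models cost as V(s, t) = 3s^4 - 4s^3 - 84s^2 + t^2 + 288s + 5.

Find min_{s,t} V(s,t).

V(s,t) separates as P(s) + Q(t) + 5, so its minimum is min P + min Q + 5.
P'(s) = 12(s - 3)(s - 2)(s + 4) vanishes at s ∈ {-4, 2, 3}; Q'(t) = 2t vanishes at t ∈ {0}.
Local minima of P (where P''>0): P(-4)=-1472, P(3)=243. Local minima of Q: Q(0)=0.
So the global minimum of V is P(-4) + Q(0) + 5 = -1472 + 0 + 5 = -1467, attained at (-4, 0).

-1467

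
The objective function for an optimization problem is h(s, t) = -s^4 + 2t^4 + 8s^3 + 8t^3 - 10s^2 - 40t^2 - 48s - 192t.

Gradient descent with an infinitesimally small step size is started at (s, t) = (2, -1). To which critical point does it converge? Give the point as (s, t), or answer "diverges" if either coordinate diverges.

h is separable, so gradient descent decouples: s follows -∂h/∂s, t follows -∂h/∂t.
∂h/∂s = -4(s - 4)(s - 3)(s + 1); at s=2 this is -24, so s increases.
∂h/∂t = 8(t - 3)(t + 2)(t + 4); at t=-1 this is -96, so t increases.
s converges to its nearest critical value 3 (a local min of the s-part); t converges to 3. The iterate converges to (3, 3).

(3, 3)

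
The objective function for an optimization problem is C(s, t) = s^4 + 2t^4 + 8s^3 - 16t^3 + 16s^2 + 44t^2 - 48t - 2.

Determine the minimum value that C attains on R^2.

-20

C(s,t) separates as P(s) + Q(t) − 2, so its minimum is min P + min Q − 2.
P'(s) = 4s(s + 2)(s + 4) vanishes at s ∈ {-4, -2, 0}; Q'(t) = 8(t - 3)(t - 2)(t - 1) vanishes at t ∈ {1, 2, 3}.
Local minima of P (where P''>0): P(-4)=0, P(0)=0. Local minima of Q: Q(1)=-18, Q(3)=-18.
So the global minimum of C is P(-4) + Q(1) − 2 = 0 − 18 − 2 = -20, attained at (-4, 1).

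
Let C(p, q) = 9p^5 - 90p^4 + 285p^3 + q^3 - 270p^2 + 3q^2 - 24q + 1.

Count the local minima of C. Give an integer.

C separates as a function of p plus a function of q, so ∇C=0 decouples.
∂C/∂p = 45p(p - 4)(p - 3)(p - 1) = 0 at p ∈ {0, 1, 3, 4}; ∂C/∂q = 3(q - 2)(q + 4) = 0 at q ∈ {-4, 2}.
The Hessian is diagonal: diag(C_pp, C_qq). Second derivatives: C_pp(0)=-540, C_pp(1)=270, C_pp(3)=-270, C_pp(4)=540; C_qq(-4)=-18, C_qq(2)=18.
Local minima occur where both diagonal entries positive: (1, 2), (4, 2). Count: 2.

2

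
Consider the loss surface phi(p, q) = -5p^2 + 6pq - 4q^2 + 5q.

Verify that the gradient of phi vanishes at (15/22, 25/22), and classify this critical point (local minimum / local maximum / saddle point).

∇phi = (-10p + 6q, 6p - 8q + 5); substituting (15/22, 25/22) gives ∇phi = (0, 0), so (15/22, 25/22) is indeed a critical point.
The Hessian of phi is constant: H = [[-10, 6], [6, -8]].
det(H) = (-10)·(-8) − 6² = 44.
det(H) > 0 and tr(H) = -18 < 0, so H is negative definite and the point is a local maximum.

local maximum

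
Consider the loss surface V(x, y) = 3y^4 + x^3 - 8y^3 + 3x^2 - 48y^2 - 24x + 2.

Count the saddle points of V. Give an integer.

V separates as a function of x plus a function of y, so ∇V=0 decouples.
∂V/∂x = 3(x - 2)(x + 4) = 0 at x ∈ {-4, 2}; ∂V/∂y = 12y(y - 4)(y + 2) = 0 at y ∈ {-2, 0, 4}.
The Hessian is diagonal: diag(V_xx, V_yy). Second derivatives: V_xx(-4)=-18, V_xx(2)=18; V_yy(-2)=144, V_yy(0)=-96, V_yy(4)=288.
Saddle points occur where the two diagonal entries have opposite signs: (-4, -2), (-4, 4), (2, 0). Count: 3.

3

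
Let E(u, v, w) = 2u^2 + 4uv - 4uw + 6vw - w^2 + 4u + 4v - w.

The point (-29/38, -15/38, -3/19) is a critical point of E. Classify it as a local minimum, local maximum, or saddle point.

saddle point

The Hessian is constant: H = [[4, 4, -4], [4, 0, 6], [-4, 6, -2]].
Leading principal minors: Δ₁ = 4, Δ₂ = -16, Δ₃ = -304.
The minors fit neither the all-positive nor the alternating-sign pattern, so H is indefinite: a saddle point.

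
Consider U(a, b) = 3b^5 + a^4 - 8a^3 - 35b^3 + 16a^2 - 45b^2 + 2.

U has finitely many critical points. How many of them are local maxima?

2

U separates as a function of a plus a function of b, so ∇U=0 decouples.
∂U/∂a = 4a(a - 4)(a - 2) = 0 at a ∈ {0, 2, 4}; ∂U/∂b = 15b(b - 3)(b + 1)(b + 2) = 0 at b ∈ {-2, -1, 0, 3}.
The Hessian is diagonal: diag(U_aa, U_bb). Second derivatives: U_aa(0)=32, U_aa(2)=-16, U_aa(4)=32; U_bb(-2)=-150, U_bb(-1)=60, U_bb(0)=-90, U_bb(3)=900.
Local maxima occur where both diagonal entries negative: (2, -2), (2, 0). Count: 2.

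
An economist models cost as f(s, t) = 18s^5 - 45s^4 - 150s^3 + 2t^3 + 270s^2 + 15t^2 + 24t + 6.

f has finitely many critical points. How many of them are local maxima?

2

f separates as a function of s plus a function of t, so ∇f=0 decouples.
∂f/∂s = 90s(s - 3)(s - 1)(s + 2) = 0 at s ∈ {-2, 0, 1, 3}; ∂f/∂t = 6(t + 1)(t + 4) = 0 at t ∈ {-4, -1}.
The Hessian is diagonal: diag(f_ss, f_tt). Second derivatives: f_ss(-2)=-2700, f_ss(0)=540, f_ss(1)=-540, f_ss(3)=2700; f_tt(-4)=-18, f_tt(-1)=18.
Local maxima occur where both diagonal entries negative: (-2, -4), (1, -4). Count: 2.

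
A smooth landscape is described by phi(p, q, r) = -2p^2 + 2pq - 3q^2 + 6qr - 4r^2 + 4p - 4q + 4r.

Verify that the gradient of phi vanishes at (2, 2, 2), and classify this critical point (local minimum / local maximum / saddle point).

∇phi = (-4p + 2q + 4, 2p - 6q + 6r - 4, 6q - 8r + 4); substituting (2, 2, 2) gives ∇phi = (0, 0, 0), so (2, 2, 2) is indeed a critical point.
The Hessian is constant: H = [[-4, 2, 0], [2, -6, 6], [0, 6, -8]].
Leading principal minors: Δ₁ = -4, Δ₂ = 20, Δ₃ = -16.
The minors alternate sign starting negative (−, +, −), so H is negative definite: a local maximum.

local maximum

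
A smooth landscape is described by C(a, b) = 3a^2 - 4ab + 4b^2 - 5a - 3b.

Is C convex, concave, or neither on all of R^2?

convex

C is quadratic, so its Hessian is the constant matrix H = [[6, -4], [-4, 8]].
det(H) = 32, tr(H) = 14.
det(H) > 0 and tr(H) > 0, so H is positive definite everywhere: convex.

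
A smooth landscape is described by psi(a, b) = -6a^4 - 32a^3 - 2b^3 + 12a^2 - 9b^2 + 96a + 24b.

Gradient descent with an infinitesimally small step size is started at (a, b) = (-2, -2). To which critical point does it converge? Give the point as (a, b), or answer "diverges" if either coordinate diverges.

(-1, -4)

psi is separable, so gradient descent decouples: a follows -∂psi/∂a, b follows -∂psi/∂b.
∂psi/∂a = -24(a - 1)(a + 1)(a + 4); at a=-2 this is -144, so a increases.
∂psi/∂b = -6(b - 1)(b + 4); at b=-2 this is 36, so b decreases.
a converges to its nearest critical value -1 (a local min of the a-part); b converges to -4. The iterate converges to (-1, -4).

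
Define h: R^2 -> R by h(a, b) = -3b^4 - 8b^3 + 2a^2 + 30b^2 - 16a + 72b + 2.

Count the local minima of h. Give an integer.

1

h separates as a function of a plus a function of b, so ∇h=0 decouples.
∂h/∂a = 4(a - 4) = 0 at a ∈ {4}; ∂h/∂b = -12(b - 2)(b + 1)(b + 3) = 0 at b ∈ {-3, -1, 2}.
The Hessian is diagonal: diag(h_aa, h_bb). Second derivatives: h_aa(4)=4; h_bb(-3)=-120, h_bb(-1)=72, h_bb(2)=-180.
Local minima occur where both diagonal entries positive: (4, -1). Count: 1.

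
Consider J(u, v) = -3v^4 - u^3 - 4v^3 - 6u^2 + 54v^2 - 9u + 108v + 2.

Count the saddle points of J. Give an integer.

3

J separates as a function of u plus a function of v, so ∇J=0 decouples.
∂J/∂u = -3(u + 1)(u + 3) = 0 at u ∈ {-3, -1}; ∂J/∂v = -12(v - 3)(v + 1)(v + 3) = 0 at v ∈ {-3, -1, 3}.
The Hessian is diagonal: diag(J_uu, J_vv). Second derivatives: J_uu(-3)=6, J_uu(-1)=-6; J_vv(-3)=-144, J_vv(-1)=96, J_vv(3)=-288.
Saddle points occur where the two diagonal entries have opposite signs: (-3, -3), (-3, 3), (-1, -1). Count: 3.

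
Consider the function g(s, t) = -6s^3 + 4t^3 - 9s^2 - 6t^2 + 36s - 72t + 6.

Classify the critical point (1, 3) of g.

The mixed partial ∂²g/∂s∂t is 0, so the Hessian at any point is diag(g_ss, g_tt) = diag(-18(2s + 1), 12(2t - 1)).
At (1, 3): H = diag(-54, 60).
The eigenvalues have opposite signs, so H is indefinite: a saddle point.

saddle point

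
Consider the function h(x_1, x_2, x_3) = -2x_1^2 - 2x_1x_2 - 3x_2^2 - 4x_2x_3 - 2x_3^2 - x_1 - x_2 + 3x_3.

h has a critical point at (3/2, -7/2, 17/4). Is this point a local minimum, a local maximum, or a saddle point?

The Hessian is constant: H = [[-4, -2, 0], [-2, -6, -4], [0, -4, -4]].
Leading principal minors: Δ₁ = -4, Δ₂ = 20, Δ₃ = -16.
The minors alternate sign starting negative (−, +, −), so H is negative definite: a local maximum.

local maximum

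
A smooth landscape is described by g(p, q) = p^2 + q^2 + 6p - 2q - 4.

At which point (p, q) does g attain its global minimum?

g(p,q) separates as A(p) + B(q) − 4, so its minimum is min A + min B − 4.
A'(p) = 2p + 6 vanishes at p ∈ {-3}; B'(q) = 2q - 2 vanishes at q ∈ {1}.
Local minima of A (where A''>0): A(-3)=-9. Local minima of B: B(1)=-1.
So the global minimum of g is A(-3) + B(1) − 4 = -9 − 1 − 4 = -14, attained at (-3, 1).

(-3, 1)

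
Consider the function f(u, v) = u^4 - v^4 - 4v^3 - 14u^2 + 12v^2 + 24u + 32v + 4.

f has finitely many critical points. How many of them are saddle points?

5

f separates as a function of u plus a function of v, so ∇f=0 decouples.
∂f/∂u = 4(u - 2)(u - 1)(u + 3) = 0 at u ∈ {-3, 1, 2}; ∂f/∂v = -4(v - 2)(v + 1)(v + 4) = 0 at v ∈ {-4, -1, 2}.
The Hessian is diagonal: diag(f_uu, f_vv). Second derivatives: f_uu(-3)=80, f_uu(1)=-16, f_uu(2)=20; f_vv(-4)=-72, f_vv(-1)=36, f_vv(2)=-72.
Saddle points occur where the two diagonal entries have opposite signs: (-3, -4), (-3, 2), (1, -1), (2, -4), (2, 2). Count: 5.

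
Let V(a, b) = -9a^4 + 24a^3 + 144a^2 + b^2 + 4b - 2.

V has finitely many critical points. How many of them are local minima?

1

V separates as a function of a plus a function of b, so ∇V=0 decouples.
∂V/∂a = -36a(a - 4)(a + 2) = 0 at a ∈ {-2, 0, 4}; ∂V/∂b = 2(b + 2) = 0 at b ∈ {-2}.
The Hessian is diagonal: diag(V_aa, V_bb). Second derivatives: V_aa(-2)=-432, V_aa(0)=288, V_aa(4)=-864; V_bb(-2)=2.
Local minima occur where both diagonal entries positive: (0, -2). Count: 1.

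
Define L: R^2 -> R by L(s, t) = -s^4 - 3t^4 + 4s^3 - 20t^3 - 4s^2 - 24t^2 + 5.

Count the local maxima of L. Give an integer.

L separates as a function of s plus a function of t, so ∇L=0 decouples.
∂L/∂s = -4s(s - 2)(s - 1) = 0 at s ∈ {0, 1, 2}; ∂L/∂t = -12t(t + 1)(t + 4) = 0 at t ∈ {-4, -1, 0}.
The Hessian is diagonal: diag(L_ss, L_tt). Second derivatives: L_ss(0)=-8, L_ss(1)=4, L_ss(2)=-8; L_tt(-4)=-144, L_tt(-1)=36, L_tt(0)=-48.
Local maxima occur where both diagonal entries negative: (0, -4), (0, 0), (2, -4), (2, 0). Count: 4.

4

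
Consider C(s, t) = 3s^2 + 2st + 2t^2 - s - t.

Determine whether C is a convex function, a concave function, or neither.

convex

C is quadratic, so its Hessian is the constant matrix H = [[6, 2], [2, 4]].
det(H) = 20, tr(H) = 10.
det(H) > 0 and tr(H) > 0, so H is positive definite everywhere: convex.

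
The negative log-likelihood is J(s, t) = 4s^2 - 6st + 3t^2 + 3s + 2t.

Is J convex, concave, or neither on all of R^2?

convex

J is quadratic, so its Hessian is the constant matrix H = [[8, -6], [-6, 6]].
det(H) = 12, tr(H) = 14.
det(H) > 0 and tr(H) > 0, so H is positive definite everywhere: convex.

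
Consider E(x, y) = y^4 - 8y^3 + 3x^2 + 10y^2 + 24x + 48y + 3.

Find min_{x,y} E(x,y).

-74

E(x,y) separates as P(x) + Q(y) + 3, so its minimum is min P + min Q + 3.
P'(x) = 6x + 24 vanishes at x ∈ {-4}; Q'(y) = 4(y - 4)(y - 3)(y + 1) vanishes at y ∈ {-1, 3, 4}.
Local minima of P (where P''>0): P(-4)=-48. Local minima of Q: Q(-1)=-29, Q(4)=96.
So the global minimum of E is P(-4) + Q(-1) + 3 = -48 − 29 + 3 = -74, attained at (-4, -1).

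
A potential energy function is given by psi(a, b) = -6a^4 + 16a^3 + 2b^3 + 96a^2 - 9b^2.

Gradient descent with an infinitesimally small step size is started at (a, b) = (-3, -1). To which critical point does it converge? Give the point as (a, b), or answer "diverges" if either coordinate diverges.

psi is separable, so gradient descent decouples: a follows -∂psi/∂a, b follows -∂psi/∂b.
∂psi/∂a = -24a(a - 4)(a + 2); at a=-3 this is 504, so a decreases.
∂psi/∂b = 6b(b - 3); at b=-1 this is 24, so b decreases.
The a-coordinate has no critical point in that direction and runs off to infinity.

diverges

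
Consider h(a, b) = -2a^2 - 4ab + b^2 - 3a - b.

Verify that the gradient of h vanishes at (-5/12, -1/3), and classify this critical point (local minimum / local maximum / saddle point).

∇h = (-4a - 4b - 3, -4a + 2b - 1); substituting (-5/12, -1/3) gives ∇h = (0, 0), so (-5/12, -1/3) is indeed a critical point.
The Hessian of h is constant: H = [[-4, -4], [-4, 2]].
det(H) = (-4)·2 − (-4)² = -24.
Since det(H) < 0, H is indefinite and the critical point is a saddle point.

saddle point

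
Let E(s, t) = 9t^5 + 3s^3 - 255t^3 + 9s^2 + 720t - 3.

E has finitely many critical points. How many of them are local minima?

E separates as a function of s plus a function of t, so ∇E=0 decouples.
∂E/∂s = 9s(s + 2) = 0 at s ∈ {-2, 0}; ∂E/∂t = 45(t - 4)(t - 1)(t + 1)(t + 4) = 0 at t ∈ {-4, -1, 1, 4}.
The Hessian is diagonal: diag(E_ss, E_tt). Second derivatives: E_ss(-2)=-18, E_ss(0)=18; E_tt(-4)=-5400, E_tt(-1)=1350, E_tt(1)=-1350, E_tt(4)=5400.
Local minima occur where both diagonal entries positive: (0, -1), (0, 4). Count: 2.

2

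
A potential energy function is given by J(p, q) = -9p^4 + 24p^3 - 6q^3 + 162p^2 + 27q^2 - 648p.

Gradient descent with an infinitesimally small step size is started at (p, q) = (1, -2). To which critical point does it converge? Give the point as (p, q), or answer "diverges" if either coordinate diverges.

J is separable, so gradient descent decouples: p follows -∂J/∂p, q follows -∂J/∂q.
∂J/∂p = -36(p - 3)(p - 2)(p + 3); at p=1 this is -288, so p increases.
∂J/∂q = -18q(q - 3); at q=-2 this is -180, so q increases.
p converges to its nearest critical value 2 (a local min of the p-part); q converges to 0. The iterate converges to (2, 0).

(2, 0)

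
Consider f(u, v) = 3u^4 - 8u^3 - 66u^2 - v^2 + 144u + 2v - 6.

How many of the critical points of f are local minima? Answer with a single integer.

0

f separates as a function of u plus a function of v, so ∇f=0 decouples.
∂f/∂u = 12(u - 4)(u - 1)(u + 3) = 0 at u ∈ {-3, 1, 4}; ∂f/∂v = -2(v - 1) = 0 at v ∈ {1}.
The Hessian is diagonal: diag(f_uu, f_vv). Second derivatives: f_uu(-3)=336, f_uu(1)=-144, f_uu(4)=252; f_vv(1)=-2.
Local minima occur where both diagonal entries positive: none. Count: 0.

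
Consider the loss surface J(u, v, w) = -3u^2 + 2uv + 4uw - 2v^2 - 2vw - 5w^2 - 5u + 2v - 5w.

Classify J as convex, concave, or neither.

J is quadratic, so its Hessian is the constant matrix H = [[-6, 2, 4], [2, -4, -2], [4, -2, -10]].
Leading principal minors: -6, 20, -144.
Signs alternate −, +, − ⇒ H ≺ 0 ⇒ concave.

concave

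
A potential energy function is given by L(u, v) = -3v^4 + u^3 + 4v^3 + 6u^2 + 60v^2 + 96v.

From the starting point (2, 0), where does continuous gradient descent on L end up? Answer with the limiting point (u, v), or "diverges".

L is separable, so gradient descent decouples: u follows -∂L/∂u, v follows -∂L/∂v.
∂L/∂u = 3u(u + 4); at u=2 this is 36, so u decreases.
∂L/∂v = -12(v - 4)(v + 1)(v + 2); at v=0 this is 96, so v decreases.
u converges to its nearest critical value 0 (a local min of the u-part); v converges to -1. The iterate converges to (0, -1).

(0, -1)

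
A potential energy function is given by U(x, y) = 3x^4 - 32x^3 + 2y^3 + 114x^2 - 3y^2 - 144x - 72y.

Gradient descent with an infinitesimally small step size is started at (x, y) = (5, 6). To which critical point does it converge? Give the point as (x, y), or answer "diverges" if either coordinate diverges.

U is separable, so gradient descent decouples: x follows -∂U/∂x, y follows -∂U/∂y.
∂U/∂x = 12(x - 4)(x - 3)(x - 1); at x=5 this is 96, so x decreases.
∂U/∂y = 6(y - 4)(y + 3); at y=6 this is 108, so y decreases.
x converges to its nearest critical value 4 (a local min of the x-part); y converges to 4. The iterate converges to (4, 4).

(4, 4)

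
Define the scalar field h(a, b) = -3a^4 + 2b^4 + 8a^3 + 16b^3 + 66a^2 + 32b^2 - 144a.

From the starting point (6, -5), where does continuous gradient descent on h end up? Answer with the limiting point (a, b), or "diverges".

h is separable, so gradient descent decouples: a follows -∂h/∂a, b follows -∂h/∂b.
∂h/∂a = -12(a - 4)(a - 1)(a + 3); at a=6 this is -1080, so a increases.
∂h/∂b = 8b(b + 2)(b + 4); at b=-5 this is -120, so b increases.
The a-coordinate has no critical point in that direction and runs off to infinity.

diverges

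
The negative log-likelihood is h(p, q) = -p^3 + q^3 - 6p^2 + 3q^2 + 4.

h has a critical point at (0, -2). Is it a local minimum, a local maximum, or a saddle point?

local maximum

The mixed partial ∂²h/∂p∂q is 0, so the Hessian at any point is diag(h_pp, h_qq) = diag(-6(p + 2), 6(q + 1)).
At (0, -2): H = diag(-12, -6).
Both eigenvalues are negative, so H is negative definite: a local maximum.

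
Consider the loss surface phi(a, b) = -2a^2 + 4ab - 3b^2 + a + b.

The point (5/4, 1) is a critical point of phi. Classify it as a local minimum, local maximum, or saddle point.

local maximum

The Hessian of phi is constant: H = [[-4, 4], [4, -6]].
det(H) = (-4)·(-6) − 4² = 8.
det(H) > 0 and tr(H) = -10 < 0, so H is negative definite and the point is a local maximum.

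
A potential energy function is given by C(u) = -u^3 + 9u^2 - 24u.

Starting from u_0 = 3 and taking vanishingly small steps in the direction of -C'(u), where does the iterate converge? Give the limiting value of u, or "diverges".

2

C'(u) = -3(u - 4)(u - 2), so C'(3) = 3.
Gradient descent moves in the -C' direction, i.e. u is decreasing.
The nearest critical point in that direction is u = 2, where C'' = 6 > 0 (a local minimum). The iterate converges there.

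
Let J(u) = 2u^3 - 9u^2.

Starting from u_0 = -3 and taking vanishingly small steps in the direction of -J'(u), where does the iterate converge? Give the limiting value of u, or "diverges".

J'(u) = 6u(u - 3), so J'(-3) = 108.
Gradient descent moves in the -J' direction, i.e. u is decreasing.
There is no critical point below u=-3, and J' keeps the same sign, so the iterate runs off to −∞.

diverges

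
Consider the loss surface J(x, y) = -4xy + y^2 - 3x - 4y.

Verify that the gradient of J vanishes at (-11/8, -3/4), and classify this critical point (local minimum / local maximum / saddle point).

saddle point

∇J = (-4y - 3, -4x + 2y - 4); substituting (-11/8, -3/4) gives ∇J = (0, 0), so (-11/8, -3/4) is indeed a critical point.
The Hessian of J is constant: H = [[0, -4], [-4, 2]].
det(H) = 0·2 − (-4)² = -16.
Since det(H) < 0, H is indefinite and the critical point is a saddle point.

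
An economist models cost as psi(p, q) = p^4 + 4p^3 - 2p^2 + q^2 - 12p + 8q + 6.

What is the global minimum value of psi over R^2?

-19

psi(p,q) separates as A(p) + B(q) + 6, so its minimum is min A + min B + 6.
A'(p) = 4(p - 1)(p + 1)(p + 3) vanishes at p ∈ {-3, -1, 1}; B'(q) = 2q + 8 vanishes at q ∈ {-4}.
Local minima of A (where A''>0): A(-3)=-9, A(1)=-9. Local minima of B: B(-4)=-16.
So the global minimum of psi is A(-3) + B(-4) + 6 = -9 − 16 + 6 = -19, attained at (-3, -4).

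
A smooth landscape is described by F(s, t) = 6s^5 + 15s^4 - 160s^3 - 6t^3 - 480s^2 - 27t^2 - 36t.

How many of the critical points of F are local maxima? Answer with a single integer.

F separates as a function of s plus a function of t, so ∇F=0 decouples.
∂F/∂s = 30s(s - 4)(s + 2)(s + 4) = 0 at s ∈ {-4, -2, 0, 4}; ∂F/∂t = -18(t + 1)(t + 2) = 0 at t ∈ {-2, -1}.
The Hessian is diagonal: diag(F_ss, F_tt). Second derivatives: F_ss(-4)=-1920, F_ss(-2)=720, F_ss(0)=-960, F_ss(4)=5760; F_tt(-2)=18, F_tt(-1)=-18.
Local maxima occur where both diagonal entries negative: (-4, -1), (0, -1). Count: 2.

2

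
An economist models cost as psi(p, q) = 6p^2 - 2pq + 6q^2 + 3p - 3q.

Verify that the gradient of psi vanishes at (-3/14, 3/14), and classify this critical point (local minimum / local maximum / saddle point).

local minimum

∇psi = (12p - 2q + 3, -2p + 12q - 3); substituting (-3/14, 3/14) gives ∇psi = (0, 0), so (-3/14, 3/14) is indeed a critical point.
The Hessian of psi is constant: H = [[12, -2], [-2, 12]].
det(H) = 12·12 − (-2)² = 140.
det(H) > 0 and tr(H) = 24 > 0, so H is positive definite and the point is a local minimum.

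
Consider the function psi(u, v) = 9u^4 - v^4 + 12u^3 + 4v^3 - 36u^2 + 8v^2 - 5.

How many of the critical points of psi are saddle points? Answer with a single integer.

5

psi separates as a function of u plus a function of v, so ∇psi=0 decouples.
∂psi/∂u = 36u(u - 1)(u + 2) = 0 at u ∈ {-2, 0, 1}; ∂psi/∂v = -4v(v - 4)(v + 1) = 0 at v ∈ {-1, 0, 4}.
The Hessian is diagonal: diag(psi_uu, psi_vv). Second derivatives: psi_uu(-2)=216, psi_uu(0)=-72, psi_uu(1)=108; psi_vv(-1)=-20, psi_vv(0)=16, psi_vv(4)=-80.
Saddle points occur where the two diagonal entries have opposite signs: (-2, -1), (-2, 4), (0, 0), (1, -1), (1, 4). Count: 5.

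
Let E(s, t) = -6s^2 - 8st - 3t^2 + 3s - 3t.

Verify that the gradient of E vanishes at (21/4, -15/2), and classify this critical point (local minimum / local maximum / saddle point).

local maximum

∇E = (-12s - 8t + 3, -8s - 6t - 3); substituting (21/4, -15/2) gives ∇E = (0, 0), so (21/4, -15/2) is indeed a critical point.
The Hessian of E is constant: H = [[-12, -8], [-8, -6]].
det(H) = (-12)·(-6) − (-8)² = 8.
det(H) > 0 and tr(H) = -18 < 0, so H is negative definite and the point is a local maximum.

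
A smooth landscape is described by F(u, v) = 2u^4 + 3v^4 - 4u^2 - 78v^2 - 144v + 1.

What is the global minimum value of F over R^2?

F(u,v) separates as P(u) + Q(v) + 1, so its minimum is min P + min Q + 1.
P'(u) = 8u(u - 1)(u + 1) vanishes at u ∈ {-1, 0, 1}; Q'(v) = 12(v - 4)(v + 1)(v + 3) vanishes at v ∈ {-3, -1, 4}.
Local minima of P (where P''>0): P(-1)=-2, P(1)=-2. Local minima of Q: Q(-3)=-27, Q(4)=-1056.
So the global minimum of F is P(-1) + Q(4) + 1 = -2 − 1056 + 1 = -1057, attained at (-1, 4).

-1057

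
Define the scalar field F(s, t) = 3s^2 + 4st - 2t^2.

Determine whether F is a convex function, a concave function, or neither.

neither

F is quadratic, so its Hessian is the constant matrix H = [[6, 4], [4, -4]].
det(H) = -40, tr(H) = 2.
det(H) < 0, so H is indefinite: neither convex nor concave.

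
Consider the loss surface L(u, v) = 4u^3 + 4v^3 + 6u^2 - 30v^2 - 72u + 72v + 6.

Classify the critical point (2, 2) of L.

The mixed partial ∂²L/∂u∂v is 0, so the Hessian at any point is diag(L_uu, L_vv) = diag(12(2u + 1), 12(2v - 5)).
At (2, 2): H = diag(60, -12).
The eigenvalues have opposite signs, so H is indefinite: a saddle point.

saddle point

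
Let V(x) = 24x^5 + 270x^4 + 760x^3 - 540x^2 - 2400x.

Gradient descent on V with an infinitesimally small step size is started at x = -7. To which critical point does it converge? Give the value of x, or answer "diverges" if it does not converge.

diverges

V'(x) = 120(x - 1)(x + 1)(x + 4)(x + 5), so V'(-7) = 34560.
Gradient descent moves in the -V' direction, i.e. x is decreasing.
There is no critical point below x=-7, and V' keeps the same sign, so the iterate runs off to −∞.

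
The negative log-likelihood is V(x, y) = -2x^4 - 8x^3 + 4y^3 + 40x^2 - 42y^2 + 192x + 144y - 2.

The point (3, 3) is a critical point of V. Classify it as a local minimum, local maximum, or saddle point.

The mixed partial ∂²V/∂x∂y is 0, so the Hessian at any point is diag(V_xx, V_yy) = diag(8(-3x^2 - 6x + 10), 12(2y - 7)).
At (3, 3): H = diag(-280, -12).
Both eigenvalues are negative, so H is negative definite: a local maximum.

local maximum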